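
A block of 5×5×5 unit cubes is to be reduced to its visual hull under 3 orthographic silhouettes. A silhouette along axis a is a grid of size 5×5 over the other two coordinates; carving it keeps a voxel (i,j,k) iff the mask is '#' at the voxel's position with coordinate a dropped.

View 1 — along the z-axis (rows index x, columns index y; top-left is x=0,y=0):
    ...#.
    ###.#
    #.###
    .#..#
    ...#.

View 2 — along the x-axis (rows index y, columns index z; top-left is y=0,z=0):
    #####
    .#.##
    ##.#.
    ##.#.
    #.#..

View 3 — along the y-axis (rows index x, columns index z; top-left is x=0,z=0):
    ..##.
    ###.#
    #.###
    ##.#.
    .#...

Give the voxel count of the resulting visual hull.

remaining voxels: 25

before carving: 125 voxels (5×5×5)
[1] z-view keeps 12 columns → grid now 60
[2] x-view keeps 16 columns → grid now 37
[3] y-view keeps 14 columns → grid now 25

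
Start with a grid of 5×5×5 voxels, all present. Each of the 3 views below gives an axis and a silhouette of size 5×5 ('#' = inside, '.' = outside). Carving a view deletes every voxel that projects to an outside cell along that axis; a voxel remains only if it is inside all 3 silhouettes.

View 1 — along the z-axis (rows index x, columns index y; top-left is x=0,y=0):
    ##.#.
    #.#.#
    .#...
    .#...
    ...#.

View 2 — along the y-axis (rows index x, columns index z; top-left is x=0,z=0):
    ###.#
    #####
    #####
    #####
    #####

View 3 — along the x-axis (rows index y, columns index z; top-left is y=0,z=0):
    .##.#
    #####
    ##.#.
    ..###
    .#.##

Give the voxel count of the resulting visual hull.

remaining voxels: 31

before carving: 125 voxels (5×5×5)
V1 z: intersect with XY mask (9 set) -- 45 left
V2 y: intersect with XZ mask (24 set) -- 42 left
V3 x: intersect with YZ mask (17 set) -- 31 left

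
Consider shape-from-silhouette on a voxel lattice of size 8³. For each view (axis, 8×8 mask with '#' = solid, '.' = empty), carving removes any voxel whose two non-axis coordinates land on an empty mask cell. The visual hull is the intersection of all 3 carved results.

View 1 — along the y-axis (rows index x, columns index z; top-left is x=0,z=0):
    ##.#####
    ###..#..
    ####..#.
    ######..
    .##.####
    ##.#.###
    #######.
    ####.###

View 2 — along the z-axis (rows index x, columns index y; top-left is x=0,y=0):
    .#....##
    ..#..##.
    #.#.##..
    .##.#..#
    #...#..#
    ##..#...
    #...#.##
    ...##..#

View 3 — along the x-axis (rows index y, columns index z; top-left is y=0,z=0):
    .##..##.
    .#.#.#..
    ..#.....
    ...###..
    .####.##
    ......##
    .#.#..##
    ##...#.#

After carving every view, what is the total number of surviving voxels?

81 voxels

initial block: 8^3 = 512
[1] y-view keeps 48 columns → grid now 384
[2] z-view keeps 27 columns → grid now 162
[3] x-view keeps 27 columns → grid now 81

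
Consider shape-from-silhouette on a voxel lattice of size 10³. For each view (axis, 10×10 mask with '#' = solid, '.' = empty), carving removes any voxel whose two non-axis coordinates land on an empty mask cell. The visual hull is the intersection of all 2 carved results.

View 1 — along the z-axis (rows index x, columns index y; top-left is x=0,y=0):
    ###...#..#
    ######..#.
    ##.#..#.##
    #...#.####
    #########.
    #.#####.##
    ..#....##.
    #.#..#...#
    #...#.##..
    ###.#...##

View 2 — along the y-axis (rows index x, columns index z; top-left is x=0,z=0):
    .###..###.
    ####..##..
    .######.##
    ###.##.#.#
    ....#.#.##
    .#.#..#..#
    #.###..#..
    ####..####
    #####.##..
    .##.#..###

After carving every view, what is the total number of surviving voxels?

full grid |V| = 1000
V1 z: intersect with XY mask (58 set) -- 580 left
V2 y: intersect with XZ mask (61 set) -- 341 left

voxel count = 341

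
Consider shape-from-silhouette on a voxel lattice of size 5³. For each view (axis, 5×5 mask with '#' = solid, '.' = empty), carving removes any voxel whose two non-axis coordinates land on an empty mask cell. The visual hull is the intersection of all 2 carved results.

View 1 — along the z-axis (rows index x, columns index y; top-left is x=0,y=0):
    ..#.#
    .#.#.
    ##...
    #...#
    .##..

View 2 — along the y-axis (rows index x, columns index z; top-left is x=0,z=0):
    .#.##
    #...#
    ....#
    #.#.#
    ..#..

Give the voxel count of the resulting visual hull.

|visual hull| = 20

full grid |V| = 125
  1. axis=2 (XY plane), |mask|=10  ⇒  voxels=50
  2. axis=1 (XZ plane), |mask|=10  ⇒  voxels=20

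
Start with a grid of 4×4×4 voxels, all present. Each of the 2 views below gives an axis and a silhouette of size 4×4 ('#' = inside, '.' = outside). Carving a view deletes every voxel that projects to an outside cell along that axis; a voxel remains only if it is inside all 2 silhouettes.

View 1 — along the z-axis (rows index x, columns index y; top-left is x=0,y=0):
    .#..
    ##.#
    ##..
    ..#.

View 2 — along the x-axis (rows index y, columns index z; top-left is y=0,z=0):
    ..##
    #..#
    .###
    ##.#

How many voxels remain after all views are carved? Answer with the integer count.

initial block: 4^3 = 64
step 1: project along z, AND mask (7/16) → |grid| = 28
step 2: project along x, AND mask (10/16) → |grid| = 16

remaining voxels: 16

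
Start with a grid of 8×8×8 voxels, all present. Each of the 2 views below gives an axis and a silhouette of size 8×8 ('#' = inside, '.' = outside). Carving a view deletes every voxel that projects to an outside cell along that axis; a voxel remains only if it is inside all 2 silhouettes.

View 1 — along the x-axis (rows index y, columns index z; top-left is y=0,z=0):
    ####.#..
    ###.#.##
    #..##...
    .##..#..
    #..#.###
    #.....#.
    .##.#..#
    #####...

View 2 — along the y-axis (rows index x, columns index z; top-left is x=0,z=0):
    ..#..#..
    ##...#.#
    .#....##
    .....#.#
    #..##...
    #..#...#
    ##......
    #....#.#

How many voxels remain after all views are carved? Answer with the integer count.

initial block: 8^3 = 512
[1] x-view keeps 33 columns → grid now 264
[2] y-view keeps 22 columns → grid now 92

92 voxels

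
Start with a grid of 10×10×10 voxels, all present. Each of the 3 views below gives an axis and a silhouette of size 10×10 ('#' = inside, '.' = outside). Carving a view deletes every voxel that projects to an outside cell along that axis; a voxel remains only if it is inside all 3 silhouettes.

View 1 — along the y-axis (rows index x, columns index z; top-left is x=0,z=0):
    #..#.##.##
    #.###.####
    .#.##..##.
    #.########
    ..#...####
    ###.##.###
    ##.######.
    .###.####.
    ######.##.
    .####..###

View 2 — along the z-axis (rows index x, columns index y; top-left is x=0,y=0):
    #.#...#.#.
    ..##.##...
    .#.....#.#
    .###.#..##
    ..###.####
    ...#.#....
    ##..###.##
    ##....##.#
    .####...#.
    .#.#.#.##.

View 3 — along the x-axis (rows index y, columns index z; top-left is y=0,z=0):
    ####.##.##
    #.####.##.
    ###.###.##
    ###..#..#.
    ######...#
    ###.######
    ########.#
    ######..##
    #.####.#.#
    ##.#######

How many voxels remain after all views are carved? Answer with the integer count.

259 voxels

initial block: 10^3 = 1000
carve view 1 (along y, XZ-mask fill 71/100): 710 voxels remain
carve view 2 (along z, XY-mask fill 48/100): 342 voxels remain
carve view 3 (along x, YZ-mask fill 77/100): 259 voxels remain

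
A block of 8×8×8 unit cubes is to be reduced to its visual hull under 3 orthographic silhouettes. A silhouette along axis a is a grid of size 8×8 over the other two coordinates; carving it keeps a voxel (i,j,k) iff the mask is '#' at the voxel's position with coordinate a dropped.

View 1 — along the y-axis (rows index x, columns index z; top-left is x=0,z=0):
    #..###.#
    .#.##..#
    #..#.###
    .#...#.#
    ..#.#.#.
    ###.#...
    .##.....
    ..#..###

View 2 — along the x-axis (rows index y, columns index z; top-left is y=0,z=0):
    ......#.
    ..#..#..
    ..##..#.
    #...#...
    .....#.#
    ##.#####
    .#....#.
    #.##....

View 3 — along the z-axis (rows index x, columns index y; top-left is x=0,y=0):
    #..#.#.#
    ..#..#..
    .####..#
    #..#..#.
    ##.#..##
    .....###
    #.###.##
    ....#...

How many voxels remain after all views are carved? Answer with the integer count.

39 voxels

before carving: 512 voxels (8×8×8)
[1] y-view keeps 30 columns → grid now 240
[2] x-view keeps 22 columns → grid now 80
[3] z-view keeps 29 columns → grid now 39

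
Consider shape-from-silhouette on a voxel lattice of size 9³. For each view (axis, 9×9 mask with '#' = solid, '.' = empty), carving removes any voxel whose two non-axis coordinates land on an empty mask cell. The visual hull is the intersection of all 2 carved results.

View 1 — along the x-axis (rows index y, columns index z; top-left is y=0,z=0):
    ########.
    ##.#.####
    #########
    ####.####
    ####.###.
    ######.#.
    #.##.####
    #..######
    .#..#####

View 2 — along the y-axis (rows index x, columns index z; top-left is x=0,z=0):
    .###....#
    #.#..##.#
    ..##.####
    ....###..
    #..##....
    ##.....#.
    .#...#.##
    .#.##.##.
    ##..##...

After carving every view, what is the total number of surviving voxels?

274 voxels

before carving: 729 voxels (9×9×9)
after view 1 [x-axis, 66 of 81 cells solid] → remaining = 594
after view 2 [y-axis, 37 of 81 cells solid] → remaining = 274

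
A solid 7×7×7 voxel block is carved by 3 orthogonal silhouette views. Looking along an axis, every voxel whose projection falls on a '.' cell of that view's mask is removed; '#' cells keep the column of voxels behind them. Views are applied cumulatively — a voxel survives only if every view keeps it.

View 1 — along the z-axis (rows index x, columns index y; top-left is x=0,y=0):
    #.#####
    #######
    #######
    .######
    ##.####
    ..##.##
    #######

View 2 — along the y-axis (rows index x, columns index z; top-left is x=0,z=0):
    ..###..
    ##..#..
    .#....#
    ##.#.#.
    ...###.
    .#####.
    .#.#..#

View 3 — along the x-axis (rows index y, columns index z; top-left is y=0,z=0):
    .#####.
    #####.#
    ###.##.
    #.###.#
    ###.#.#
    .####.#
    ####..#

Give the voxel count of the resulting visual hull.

remaining voxels: 99

full grid |V| = 343
after view 1 [z-axis, 43 of 49 cells solid] → remaining = 301
after view 2 [y-axis, 23 of 49 cells solid] → remaining = 136
after view 3 [x-axis, 36 of 49 cells solid] → remaining = 99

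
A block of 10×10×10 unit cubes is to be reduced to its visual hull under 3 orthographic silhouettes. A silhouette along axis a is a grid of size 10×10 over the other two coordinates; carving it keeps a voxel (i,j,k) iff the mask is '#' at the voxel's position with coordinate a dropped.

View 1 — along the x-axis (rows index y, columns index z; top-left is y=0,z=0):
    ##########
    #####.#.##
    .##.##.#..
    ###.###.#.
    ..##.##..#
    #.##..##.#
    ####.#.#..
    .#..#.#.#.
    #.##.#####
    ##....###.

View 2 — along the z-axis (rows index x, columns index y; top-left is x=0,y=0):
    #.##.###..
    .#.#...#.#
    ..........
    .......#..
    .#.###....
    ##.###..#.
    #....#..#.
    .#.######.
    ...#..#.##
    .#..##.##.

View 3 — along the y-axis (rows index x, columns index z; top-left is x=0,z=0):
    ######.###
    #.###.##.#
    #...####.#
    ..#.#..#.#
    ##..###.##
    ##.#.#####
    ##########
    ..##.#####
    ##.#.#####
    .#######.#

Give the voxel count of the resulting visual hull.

before carving: 1000 voxels (10×10×10)
after view 1 [x-axis, 64 of 100 cells solid] → remaining = 640
after view 2 [z-axis, 40 of 100 cells solid] → remaining = 261
after view 3 [y-axis, 74 of 100 cells solid] → remaining = 206

206 voxels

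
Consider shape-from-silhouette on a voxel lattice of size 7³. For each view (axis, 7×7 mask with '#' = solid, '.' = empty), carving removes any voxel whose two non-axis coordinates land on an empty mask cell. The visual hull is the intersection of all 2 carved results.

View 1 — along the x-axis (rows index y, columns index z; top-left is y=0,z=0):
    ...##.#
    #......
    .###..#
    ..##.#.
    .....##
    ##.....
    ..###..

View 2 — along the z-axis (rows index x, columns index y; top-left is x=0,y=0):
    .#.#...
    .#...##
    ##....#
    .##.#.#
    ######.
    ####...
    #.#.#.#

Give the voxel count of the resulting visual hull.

initial block: 7^3 = 343
step 1: project along x, AND mask (18/49) → |grid| = 126
step 2: project along z, AND mask (26/49) → |grid| = 65

|visual hull| = 65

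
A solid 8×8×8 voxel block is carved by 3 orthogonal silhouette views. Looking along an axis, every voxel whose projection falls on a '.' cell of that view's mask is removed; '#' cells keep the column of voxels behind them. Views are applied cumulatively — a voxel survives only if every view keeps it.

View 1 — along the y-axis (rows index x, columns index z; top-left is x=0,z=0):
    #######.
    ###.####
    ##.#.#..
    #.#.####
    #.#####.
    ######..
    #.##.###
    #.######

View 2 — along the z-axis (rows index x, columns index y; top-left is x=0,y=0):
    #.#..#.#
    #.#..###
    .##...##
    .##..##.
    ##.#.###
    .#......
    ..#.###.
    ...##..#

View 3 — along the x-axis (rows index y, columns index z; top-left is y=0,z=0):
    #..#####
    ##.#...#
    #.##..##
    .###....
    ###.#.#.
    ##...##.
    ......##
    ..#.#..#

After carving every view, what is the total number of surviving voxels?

remaining voxels: 89

initial block: 8^3 = 512
step 1: project along y, AND mask (49/64) → |grid| = 392
step 2: project along z, AND mask (31/64) → |grid| = 190
step 3: project along x, AND mask (32/64) → |grid| = 89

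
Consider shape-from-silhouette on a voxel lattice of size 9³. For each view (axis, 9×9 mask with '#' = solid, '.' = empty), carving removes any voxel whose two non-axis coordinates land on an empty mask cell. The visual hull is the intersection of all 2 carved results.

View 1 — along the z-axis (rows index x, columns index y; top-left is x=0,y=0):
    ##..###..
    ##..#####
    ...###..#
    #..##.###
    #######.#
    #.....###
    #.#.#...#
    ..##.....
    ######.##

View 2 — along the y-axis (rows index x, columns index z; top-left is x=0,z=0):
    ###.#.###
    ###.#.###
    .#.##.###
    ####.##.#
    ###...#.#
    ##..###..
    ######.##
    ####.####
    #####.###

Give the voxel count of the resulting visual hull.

remaining voxels: 322

start: 9×9×9 = 729 voxels
[1] z-view keeps 48 columns → grid now 432
[2] y-view keeps 61 columns → grid now 322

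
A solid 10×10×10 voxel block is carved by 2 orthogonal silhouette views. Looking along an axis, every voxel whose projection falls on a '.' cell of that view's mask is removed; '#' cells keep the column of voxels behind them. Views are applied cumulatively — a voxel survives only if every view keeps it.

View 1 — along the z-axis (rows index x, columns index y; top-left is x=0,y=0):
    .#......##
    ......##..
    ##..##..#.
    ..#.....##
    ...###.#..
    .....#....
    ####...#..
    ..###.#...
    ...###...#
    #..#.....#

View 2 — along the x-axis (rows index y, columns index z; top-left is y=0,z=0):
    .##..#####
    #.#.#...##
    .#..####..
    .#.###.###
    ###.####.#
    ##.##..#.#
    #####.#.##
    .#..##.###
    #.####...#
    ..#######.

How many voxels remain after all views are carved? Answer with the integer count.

remaining voxels: 222

before carving: 1000 voxels (10×10×10)
after view 1 [z-axis, 34 of 100 cells solid] → remaining = 340
after view 2 [x-axis, 65 of 100 cells solid] → remaining = 222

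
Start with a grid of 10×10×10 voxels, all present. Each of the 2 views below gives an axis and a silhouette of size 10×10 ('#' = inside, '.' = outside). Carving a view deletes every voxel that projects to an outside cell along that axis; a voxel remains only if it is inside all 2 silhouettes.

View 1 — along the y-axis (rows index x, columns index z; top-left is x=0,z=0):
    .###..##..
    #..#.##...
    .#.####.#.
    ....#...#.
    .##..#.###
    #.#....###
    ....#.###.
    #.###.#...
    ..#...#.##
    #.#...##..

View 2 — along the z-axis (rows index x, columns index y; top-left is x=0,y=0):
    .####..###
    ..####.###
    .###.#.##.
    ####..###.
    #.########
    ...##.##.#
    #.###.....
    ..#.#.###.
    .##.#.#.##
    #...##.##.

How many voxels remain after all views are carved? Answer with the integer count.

initial block: 10^3 = 1000
carve view 1 (along y, XZ-mask fill 45/100): 450 voxels remain
carve view 2 (along z, XY-mask fill 61/100): 277 voxels remain

277 voxels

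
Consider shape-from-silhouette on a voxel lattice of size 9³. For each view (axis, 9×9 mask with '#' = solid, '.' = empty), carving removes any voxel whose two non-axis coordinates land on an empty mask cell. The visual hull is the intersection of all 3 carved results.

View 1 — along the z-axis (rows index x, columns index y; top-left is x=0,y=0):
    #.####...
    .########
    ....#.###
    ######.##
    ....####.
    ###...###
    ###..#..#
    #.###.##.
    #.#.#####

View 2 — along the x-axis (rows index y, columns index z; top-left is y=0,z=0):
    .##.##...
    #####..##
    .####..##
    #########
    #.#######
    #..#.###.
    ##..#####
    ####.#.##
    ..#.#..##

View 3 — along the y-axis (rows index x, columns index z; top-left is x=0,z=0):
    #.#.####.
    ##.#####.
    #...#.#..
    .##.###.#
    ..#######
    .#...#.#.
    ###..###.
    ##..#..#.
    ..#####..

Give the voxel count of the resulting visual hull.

before carving: 729 voxels (9×9×9)
after view 1 [z-axis, 53 of 81 cells solid] → remaining = 477
after view 2 [x-axis, 57 of 81 cells solid] → remaining = 331
after view 3 [y-axis, 47 of 81 cells solid] → remaining = 193

193 voxels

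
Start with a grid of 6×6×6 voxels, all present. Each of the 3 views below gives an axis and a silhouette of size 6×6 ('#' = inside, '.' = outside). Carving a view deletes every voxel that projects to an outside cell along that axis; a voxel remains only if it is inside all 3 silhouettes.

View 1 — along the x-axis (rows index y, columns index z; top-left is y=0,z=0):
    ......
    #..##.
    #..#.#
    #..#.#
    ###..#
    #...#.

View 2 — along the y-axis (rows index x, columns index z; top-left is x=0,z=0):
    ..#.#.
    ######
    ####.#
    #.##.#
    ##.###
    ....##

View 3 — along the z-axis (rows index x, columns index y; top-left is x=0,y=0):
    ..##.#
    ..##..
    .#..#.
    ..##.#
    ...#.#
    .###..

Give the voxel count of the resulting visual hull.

28 voxels

before carving: 216 voxels (6×6×6)
V1 x: intersect with YZ mask (15 set) -- 90 left
V2 y: intersect with XZ mask (24 set) -- 62 left
V3 z: intersect with XY mask (15 set) -- 28 left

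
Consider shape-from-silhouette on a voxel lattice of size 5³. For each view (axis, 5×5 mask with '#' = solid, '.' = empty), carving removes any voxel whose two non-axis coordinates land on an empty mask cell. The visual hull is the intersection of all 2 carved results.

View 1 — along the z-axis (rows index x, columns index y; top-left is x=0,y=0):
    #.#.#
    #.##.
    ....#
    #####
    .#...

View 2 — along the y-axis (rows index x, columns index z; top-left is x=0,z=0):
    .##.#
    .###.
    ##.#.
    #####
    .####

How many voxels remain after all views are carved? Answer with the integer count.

voxel count = 50

full grid |V| = 125
[1] z-view keeps 13 columns → grid now 65
[2] y-view keeps 18 columns → grid now 50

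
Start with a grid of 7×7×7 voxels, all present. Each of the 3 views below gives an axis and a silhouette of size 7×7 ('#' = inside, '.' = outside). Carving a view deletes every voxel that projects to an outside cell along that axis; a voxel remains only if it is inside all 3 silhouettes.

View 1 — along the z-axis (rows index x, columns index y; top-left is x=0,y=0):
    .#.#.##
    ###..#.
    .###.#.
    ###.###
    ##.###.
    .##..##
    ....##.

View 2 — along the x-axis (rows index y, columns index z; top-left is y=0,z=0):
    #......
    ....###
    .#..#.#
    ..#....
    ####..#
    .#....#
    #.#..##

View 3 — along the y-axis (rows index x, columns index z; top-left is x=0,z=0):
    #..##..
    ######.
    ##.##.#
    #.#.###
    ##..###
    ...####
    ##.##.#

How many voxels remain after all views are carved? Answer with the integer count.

initial block: 7^3 = 343
step 1: project along z, AND mask (29/49) → |grid| = 203
step 2: project along x, AND mask (19/49) → |grid| = 77
step 3: project along y, AND mask (33/49) → |grid| = 52

remaining voxels: 52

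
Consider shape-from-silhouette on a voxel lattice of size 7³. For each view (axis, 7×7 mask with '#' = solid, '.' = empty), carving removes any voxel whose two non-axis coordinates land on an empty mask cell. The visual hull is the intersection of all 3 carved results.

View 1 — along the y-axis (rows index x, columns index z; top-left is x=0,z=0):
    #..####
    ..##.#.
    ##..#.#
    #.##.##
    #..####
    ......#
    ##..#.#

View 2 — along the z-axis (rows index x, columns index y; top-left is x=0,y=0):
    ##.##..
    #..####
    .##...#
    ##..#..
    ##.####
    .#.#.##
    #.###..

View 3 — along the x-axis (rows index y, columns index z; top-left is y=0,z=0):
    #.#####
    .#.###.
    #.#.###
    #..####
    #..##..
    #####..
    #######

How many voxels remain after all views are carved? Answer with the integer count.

before carving: 343 voxels (7×7×7)
[1] y-view keeps 27 columns → grid now 189
[2] z-view keeps 29 columns → grid now 112
[3] x-view keeps 35 columns → grid now 82

|visual hull| = 82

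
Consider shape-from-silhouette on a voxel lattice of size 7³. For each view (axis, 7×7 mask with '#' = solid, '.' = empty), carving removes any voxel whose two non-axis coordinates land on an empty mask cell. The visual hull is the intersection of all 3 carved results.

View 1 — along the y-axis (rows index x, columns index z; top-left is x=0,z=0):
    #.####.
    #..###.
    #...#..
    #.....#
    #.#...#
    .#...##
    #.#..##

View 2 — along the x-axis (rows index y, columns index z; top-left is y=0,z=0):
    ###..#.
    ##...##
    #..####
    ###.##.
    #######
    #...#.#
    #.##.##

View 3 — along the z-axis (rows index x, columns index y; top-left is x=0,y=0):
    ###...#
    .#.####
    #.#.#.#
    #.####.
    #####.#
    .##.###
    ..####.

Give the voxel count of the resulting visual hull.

initial block: 7^3 = 343
step 1: project along y, AND mask (23/49) → |grid| = 161
step 2: project along x, AND mask (33/49) → |grid| = 120
step 3: project along z, AND mask (33/49) → |grid| = 78

78 voxels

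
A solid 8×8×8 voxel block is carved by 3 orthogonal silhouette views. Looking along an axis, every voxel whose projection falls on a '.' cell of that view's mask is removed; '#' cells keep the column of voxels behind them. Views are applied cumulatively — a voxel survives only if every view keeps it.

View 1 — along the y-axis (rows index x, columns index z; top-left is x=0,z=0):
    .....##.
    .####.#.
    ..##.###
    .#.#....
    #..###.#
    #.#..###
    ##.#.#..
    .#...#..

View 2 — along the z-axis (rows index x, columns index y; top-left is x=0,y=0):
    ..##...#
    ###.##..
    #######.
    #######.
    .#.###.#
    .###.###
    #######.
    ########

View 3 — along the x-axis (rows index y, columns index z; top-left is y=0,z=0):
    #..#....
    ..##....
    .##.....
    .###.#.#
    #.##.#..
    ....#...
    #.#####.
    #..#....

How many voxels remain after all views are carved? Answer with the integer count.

full grid |V| = 512
V1 y: intersect with XZ mask (30 set) -- 240 left
V2 z: intersect with XY mask (48 set) -- 179 left
V3 x: intersect with YZ mask (24 set) -- 69 left

voxel count = 69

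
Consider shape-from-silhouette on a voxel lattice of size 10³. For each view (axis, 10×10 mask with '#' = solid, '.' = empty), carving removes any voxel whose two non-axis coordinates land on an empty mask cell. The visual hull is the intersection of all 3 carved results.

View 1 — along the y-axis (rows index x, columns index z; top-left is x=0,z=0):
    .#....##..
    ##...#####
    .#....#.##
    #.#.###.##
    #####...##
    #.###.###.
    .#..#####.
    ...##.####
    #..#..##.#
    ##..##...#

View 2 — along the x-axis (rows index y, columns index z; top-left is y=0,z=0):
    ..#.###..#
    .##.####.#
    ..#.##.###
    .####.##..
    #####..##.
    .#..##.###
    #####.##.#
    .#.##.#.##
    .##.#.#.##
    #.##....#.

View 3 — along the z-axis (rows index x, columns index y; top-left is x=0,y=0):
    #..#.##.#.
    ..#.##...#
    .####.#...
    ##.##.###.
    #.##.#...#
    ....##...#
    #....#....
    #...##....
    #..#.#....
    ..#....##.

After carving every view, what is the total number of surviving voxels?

full grid |V| = 1000
after view 1 [y-axis, 57 of 100 cells solid] → remaining = 570
after view 2 [x-axis, 61 of 100 cells solid] → remaining = 349
after view 3 [z-axis, 40 of 100 cells solid] → remaining = 136

remaining voxels: 136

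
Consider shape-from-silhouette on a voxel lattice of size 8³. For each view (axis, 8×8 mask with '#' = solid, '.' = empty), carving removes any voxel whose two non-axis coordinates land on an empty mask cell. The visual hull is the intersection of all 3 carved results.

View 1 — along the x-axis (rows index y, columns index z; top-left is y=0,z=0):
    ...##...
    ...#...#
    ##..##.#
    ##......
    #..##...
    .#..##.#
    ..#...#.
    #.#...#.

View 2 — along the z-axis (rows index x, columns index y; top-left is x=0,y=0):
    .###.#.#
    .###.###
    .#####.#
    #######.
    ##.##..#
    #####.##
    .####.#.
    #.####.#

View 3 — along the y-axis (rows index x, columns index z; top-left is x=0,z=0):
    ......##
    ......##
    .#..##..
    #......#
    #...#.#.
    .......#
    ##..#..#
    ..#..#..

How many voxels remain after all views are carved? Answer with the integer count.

voxel count = 43

start: 8×8×8 = 512 voxels
V1 x: intersect with YZ mask (23 set) -- 184 left
V2 z: intersect with XY mask (47 set) -- 137 left
V3 y: intersect with XZ mask (19 set) -- 43 left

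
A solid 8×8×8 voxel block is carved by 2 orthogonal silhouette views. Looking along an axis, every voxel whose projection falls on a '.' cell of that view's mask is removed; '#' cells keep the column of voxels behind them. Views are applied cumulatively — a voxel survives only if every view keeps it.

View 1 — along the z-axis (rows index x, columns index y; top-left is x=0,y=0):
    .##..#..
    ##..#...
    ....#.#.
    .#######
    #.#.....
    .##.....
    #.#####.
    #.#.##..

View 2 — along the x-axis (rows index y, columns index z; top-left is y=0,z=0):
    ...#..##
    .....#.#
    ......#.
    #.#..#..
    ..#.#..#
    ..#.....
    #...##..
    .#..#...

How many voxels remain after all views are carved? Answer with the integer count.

before carving: 512 voxels (8×8×8)
after view 1 [z-axis, 29 of 64 cells solid] → remaining = 232
after view 2 [x-axis, 18 of 64 cells solid] → remaining = 62

62 voxels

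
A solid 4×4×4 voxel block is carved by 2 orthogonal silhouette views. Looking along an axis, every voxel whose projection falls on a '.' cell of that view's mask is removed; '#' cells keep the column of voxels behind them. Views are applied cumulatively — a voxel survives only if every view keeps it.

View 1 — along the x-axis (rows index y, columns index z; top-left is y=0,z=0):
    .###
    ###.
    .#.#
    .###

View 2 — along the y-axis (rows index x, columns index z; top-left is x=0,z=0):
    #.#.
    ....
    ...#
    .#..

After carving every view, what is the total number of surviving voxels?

remaining voxels: 11

start: 4×4×4 = 64 voxels
after view 1 [x-axis, 11 of 16 cells solid] → remaining = 44
after view 2 [y-axis, 4 of 16 cells solid] → remaining = 11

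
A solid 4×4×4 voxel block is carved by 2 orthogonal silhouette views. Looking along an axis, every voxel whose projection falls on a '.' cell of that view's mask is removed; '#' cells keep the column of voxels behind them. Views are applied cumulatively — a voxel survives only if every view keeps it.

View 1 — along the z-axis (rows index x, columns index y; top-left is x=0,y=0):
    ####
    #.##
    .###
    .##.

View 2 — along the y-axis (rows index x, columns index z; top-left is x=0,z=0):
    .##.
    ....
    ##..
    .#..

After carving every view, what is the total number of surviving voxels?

before carving: 64 voxels (4×4×4)
V1 z: intersect with XY mask (12 set) -- 48 left
V2 y: intersect with XZ mask (5 set) -- 16 left

remaining voxels: 16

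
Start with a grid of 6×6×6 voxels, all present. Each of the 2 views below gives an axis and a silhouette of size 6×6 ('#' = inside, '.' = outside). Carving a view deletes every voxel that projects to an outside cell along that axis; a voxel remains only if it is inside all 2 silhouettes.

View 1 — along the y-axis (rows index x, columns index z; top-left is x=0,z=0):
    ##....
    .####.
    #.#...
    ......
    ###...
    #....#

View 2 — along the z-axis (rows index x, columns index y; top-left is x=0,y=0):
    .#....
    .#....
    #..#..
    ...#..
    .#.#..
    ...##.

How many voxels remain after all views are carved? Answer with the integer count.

before carving: 216 voxels (6×6×6)
step 1: project along y, AND mask (13/36) → |grid| = 78
step 2: project along z, AND mask (9/36) → |grid| = 20

voxel count = 20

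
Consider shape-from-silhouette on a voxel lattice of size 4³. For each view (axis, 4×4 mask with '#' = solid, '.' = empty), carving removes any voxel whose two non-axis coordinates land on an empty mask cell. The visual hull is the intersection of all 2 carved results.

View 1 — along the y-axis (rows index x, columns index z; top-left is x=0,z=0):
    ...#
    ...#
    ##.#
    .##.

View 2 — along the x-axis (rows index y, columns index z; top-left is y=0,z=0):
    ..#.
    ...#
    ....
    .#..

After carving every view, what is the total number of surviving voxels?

|visual hull| = 6

initial block: 4^3 = 64
carve view 1 (along y, XZ-mask fill 7/16): 28 voxels remain
carve view 2 (along x, YZ-mask fill 3/16): 6 voxels remain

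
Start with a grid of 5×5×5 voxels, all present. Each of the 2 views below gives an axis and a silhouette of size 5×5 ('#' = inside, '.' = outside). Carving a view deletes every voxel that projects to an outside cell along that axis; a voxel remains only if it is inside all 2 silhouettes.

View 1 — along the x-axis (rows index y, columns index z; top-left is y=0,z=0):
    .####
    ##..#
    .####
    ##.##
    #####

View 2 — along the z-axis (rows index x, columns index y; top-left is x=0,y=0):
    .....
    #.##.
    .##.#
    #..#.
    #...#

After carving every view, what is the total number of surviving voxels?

41 voxels

initial block: 5^3 = 125
V1 x: intersect with YZ mask (20 set) -- 100 left
V2 z: intersect with XY mask (10 set) -- 41 left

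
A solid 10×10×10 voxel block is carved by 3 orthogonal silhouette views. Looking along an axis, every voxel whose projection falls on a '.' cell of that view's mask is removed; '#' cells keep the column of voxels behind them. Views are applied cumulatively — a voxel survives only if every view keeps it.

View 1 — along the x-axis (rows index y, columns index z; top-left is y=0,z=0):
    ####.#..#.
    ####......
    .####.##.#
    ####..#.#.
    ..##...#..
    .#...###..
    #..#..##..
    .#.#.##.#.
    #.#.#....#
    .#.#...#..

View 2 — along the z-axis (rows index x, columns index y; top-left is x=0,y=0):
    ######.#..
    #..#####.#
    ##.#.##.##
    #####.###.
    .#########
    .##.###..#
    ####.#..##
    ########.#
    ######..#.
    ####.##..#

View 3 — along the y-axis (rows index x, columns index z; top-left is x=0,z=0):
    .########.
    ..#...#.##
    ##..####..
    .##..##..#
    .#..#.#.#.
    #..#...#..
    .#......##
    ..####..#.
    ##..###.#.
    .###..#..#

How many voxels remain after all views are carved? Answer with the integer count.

voxel count = 175

start: 10×10×10 = 1000 voxels
V1 x: intersect with YZ mask (46 set) -- 460 left
V2 z: intersect with XY mask (74 set) -- 345 left
V3 y: intersect with XZ mask (49 set) -- 175 left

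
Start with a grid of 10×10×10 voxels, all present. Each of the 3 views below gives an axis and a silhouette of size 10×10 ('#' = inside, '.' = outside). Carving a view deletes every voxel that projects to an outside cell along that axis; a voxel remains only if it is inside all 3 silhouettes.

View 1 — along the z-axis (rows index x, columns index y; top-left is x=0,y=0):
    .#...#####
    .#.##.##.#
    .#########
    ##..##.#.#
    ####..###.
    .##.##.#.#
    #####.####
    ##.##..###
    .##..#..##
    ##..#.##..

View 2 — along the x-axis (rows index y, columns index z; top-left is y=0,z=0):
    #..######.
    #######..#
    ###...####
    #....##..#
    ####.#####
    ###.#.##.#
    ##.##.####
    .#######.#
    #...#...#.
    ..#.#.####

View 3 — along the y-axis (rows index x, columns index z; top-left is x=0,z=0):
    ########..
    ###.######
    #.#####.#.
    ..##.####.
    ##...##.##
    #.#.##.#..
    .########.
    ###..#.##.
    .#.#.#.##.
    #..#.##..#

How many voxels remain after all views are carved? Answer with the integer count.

before carving: 1000 voxels (10×10×10)
after view 1 [z-axis, 66 of 100 cells solid] → remaining = 660
after view 2 [x-axis, 67 of 100 cells solid] → remaining = 454
after view 3 [y-axis, 65 of 100 cells solid] → remaining = 293

voxel count = 293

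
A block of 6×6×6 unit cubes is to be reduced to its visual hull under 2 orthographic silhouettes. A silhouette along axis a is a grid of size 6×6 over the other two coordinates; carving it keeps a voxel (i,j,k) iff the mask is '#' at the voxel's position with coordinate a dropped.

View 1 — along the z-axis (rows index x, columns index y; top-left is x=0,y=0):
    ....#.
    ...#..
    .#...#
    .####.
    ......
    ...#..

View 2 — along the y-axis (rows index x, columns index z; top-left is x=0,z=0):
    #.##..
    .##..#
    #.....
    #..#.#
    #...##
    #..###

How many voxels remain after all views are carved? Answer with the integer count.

initial block: 6^3 = 216
V1 z: intersect with XY mask (9 set) -- 54 left
V2 y: intersect with XZ mask (17 set) -- 24 left

24 voxels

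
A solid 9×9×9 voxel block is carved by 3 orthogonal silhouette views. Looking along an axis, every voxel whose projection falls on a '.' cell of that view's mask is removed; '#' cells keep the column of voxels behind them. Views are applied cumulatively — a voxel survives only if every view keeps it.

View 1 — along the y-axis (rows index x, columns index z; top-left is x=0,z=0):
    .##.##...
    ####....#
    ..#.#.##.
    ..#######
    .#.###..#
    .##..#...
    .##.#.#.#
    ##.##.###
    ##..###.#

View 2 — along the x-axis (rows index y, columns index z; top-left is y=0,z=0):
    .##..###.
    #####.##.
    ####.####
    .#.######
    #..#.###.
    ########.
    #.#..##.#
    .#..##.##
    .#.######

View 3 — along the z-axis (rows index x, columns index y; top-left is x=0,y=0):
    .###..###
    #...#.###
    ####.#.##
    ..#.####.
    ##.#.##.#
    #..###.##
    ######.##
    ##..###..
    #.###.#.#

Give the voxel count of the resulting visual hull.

voxel count = 183

full grid |V| = 729
  1. axis=1 (XZ plane), |mask|=46  ⇒  voxels=414
  2. axis=0 (YZ plane), |mask|=57  ⇒  voxels=287
  3. axis=2 (XY plane), |mask|=54  ⇒  voxels=183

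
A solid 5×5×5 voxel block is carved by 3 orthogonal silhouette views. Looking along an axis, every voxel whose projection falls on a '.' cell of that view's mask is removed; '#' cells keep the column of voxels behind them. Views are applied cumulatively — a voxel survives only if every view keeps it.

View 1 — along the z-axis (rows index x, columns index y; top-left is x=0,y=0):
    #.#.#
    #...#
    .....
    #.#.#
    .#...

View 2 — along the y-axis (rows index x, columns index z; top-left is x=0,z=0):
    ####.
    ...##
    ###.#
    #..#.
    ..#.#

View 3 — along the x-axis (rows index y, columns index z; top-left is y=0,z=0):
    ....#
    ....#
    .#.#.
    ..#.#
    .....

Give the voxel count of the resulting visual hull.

|visual hull| = 5

start: 5×5×5 = 125 voxels
V1 z: intersect with XY mask (9 set) -- 45 left
V2 y: intersect with XZ mask (14 set) -- 24 left
V3 x: intersect with YZ mask (6 set) -- 5 left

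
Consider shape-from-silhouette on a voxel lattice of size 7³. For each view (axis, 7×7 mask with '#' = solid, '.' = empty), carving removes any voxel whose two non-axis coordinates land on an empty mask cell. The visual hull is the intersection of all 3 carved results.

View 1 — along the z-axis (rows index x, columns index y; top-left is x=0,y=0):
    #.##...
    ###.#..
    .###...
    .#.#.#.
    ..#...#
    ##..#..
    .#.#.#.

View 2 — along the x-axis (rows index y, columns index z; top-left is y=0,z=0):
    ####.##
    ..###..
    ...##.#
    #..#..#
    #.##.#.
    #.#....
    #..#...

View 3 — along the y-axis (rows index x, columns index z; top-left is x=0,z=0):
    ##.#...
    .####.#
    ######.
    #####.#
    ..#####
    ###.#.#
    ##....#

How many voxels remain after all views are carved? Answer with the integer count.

48 voxels

full grid |V| = 343
[1] z-view keeps 21 columns → grid now 147
[2] x-view keeps 23 columns → grid now 71
[3] y-view keeps 33 columns → grid now 48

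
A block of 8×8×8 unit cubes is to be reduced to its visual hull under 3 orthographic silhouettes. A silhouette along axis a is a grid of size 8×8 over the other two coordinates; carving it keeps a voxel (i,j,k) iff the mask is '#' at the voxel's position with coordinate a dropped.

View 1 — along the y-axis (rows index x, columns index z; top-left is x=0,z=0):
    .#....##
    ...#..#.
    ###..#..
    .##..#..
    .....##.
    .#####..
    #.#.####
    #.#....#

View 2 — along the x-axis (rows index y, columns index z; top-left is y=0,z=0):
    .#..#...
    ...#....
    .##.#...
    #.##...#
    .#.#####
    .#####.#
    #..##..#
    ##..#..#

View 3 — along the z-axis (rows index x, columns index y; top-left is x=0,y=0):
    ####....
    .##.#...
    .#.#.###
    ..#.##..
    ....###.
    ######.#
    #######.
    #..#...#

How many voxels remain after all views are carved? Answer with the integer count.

voxel count = 65

initial block: 8^3 = 512
V1 y: intersect with XZ mask (28 set) -- 224 left
V2 x: intersect with YZ mask (30 set) -- 95 left
V3 z: intersect with XY mask (35 set) -- 65 left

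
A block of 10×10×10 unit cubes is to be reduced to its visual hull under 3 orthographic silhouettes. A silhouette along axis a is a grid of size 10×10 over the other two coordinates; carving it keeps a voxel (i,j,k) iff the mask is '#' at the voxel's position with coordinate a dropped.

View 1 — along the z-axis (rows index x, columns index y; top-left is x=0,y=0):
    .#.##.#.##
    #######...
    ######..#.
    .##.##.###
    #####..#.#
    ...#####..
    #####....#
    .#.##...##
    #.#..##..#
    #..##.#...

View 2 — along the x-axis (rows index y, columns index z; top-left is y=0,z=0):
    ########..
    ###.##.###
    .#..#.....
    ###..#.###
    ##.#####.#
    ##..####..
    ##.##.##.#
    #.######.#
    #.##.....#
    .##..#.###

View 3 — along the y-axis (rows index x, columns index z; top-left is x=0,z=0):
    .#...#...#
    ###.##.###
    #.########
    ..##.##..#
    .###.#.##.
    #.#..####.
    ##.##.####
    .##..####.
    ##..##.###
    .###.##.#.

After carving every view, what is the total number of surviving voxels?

voxel count = 249

full grid |V| = 1000
V1 z: intersect with XY mask (59 set) -- 590 left
V2 x: intersect with YZ mask (64 set) -- 385 left
V3 y: intersect with XZ mask (64 set) -- 249 left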